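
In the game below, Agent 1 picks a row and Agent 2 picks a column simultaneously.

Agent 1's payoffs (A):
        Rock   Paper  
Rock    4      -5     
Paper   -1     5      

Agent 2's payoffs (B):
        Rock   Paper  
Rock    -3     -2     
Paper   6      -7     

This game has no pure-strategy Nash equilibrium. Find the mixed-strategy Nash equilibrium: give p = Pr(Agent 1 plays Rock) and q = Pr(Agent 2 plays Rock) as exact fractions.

Each player's mixing probability is pinned down by making the *other* player indifferent.
Agent 2 indifferent between Rock and Paper: p·(-3) + (1−p)·6 = p·(-2) + (1−p)·(-7) ⟹ 6 + (-9)p = (-7) + 5p ⟹ p = 13/14.
Agent 1 indifferent between Rock and Paper: q·4 + (1−q)·(-5) = q·(-1) + (1−q)·5 ⟹ (-5) + 9q = 5 + (-6)q ⟹ q = 2/3.

p = 13/14, q = 2/3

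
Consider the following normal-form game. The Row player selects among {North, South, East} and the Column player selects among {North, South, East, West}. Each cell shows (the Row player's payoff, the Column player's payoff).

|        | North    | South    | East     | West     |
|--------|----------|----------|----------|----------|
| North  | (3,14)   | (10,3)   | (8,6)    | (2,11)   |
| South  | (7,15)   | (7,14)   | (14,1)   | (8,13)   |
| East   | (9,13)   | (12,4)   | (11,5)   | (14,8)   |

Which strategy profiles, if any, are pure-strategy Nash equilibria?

(East, North)

Check mutual best responses: a cell is a NE iff neither player can gain by unilaterally deviating.
The Row player's best responses — vs North: East (payoff 9); vs South: East (payoff 12); vs East: South (payoff 14); vs West: East (payoff 14).
The Column player's best responses — vs North: North (payoff 14); vs South: North (payoff 15); vs East: North (payoff 13).
The only mutual best response is (East, North); neither player gains by switching there.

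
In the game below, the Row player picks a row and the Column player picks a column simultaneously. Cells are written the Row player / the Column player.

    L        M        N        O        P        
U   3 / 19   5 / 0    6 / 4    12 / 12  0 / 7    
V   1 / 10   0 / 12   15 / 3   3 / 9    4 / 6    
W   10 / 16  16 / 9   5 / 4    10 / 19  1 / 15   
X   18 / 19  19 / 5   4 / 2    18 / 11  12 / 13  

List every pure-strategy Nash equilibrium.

Check mutual best responses: a cell is a NE iff neither player can gain by unilaterally deviating.
The Row player's best responses — vs L: X (payoff 18); vs M: X (payoff 19); vs N: V (payoff 15); vs O: X (payoff 18); vs P: X (payoff 12).
The Column player's best responses — vs U: L (payoff 19); vs V: M (payoff 12); vs W: O (payoff 19); vs X: L (payoff 19).
The only mutual best response is (X, L); neither player gains by switching there.

(X, L)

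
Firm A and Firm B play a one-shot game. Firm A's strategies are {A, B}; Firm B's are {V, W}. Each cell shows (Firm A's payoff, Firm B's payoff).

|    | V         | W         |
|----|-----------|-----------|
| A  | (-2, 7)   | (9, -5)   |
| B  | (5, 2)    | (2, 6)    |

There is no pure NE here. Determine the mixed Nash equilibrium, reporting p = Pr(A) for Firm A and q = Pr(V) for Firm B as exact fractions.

Each player's mixing probability is pinned down by making the *other* player indifferent.
Firm B indifferent between V and W: p·7 + (1−p)·2 = p·(-5) + (1−p)·6 ⟹ 2 + 5p = 6 + (-11)p ⟹ p = 1/4.
Firm A indifferent between A and B: q·(-2) + (1−q)·9 = q·5 + (1−q)·2 ⟹ 9 + (-11)q = 2 + 3q ⟹ q = 1/2.

p = 1/4, q = 1/2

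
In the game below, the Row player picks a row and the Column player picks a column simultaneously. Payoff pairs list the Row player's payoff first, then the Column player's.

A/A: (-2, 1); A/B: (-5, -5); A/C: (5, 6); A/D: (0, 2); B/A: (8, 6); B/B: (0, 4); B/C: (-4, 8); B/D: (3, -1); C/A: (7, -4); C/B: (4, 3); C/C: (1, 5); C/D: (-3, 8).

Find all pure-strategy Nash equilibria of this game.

(A, C)

Check mutual best responses: a cell is a NE iff neither player can gain by unilaterally deviating.
The Row player's best responses — vs A: B (payoff 8); vs B: C (payoff 4); vs C: A (payoff 5); vs D: B (payoff 3).
The Column player's best responses — vs A: C (payoff 6); vs B: C (payoff 8); vs C: D (payoff 8).
The only mutual best response is (A, C); neither player gains by switching there.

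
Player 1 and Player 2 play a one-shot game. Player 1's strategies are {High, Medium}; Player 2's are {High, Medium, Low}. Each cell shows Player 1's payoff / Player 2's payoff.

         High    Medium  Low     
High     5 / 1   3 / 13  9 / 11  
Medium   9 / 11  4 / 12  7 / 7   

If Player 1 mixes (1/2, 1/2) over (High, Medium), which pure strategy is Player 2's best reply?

Medium

Player 2's best reply maximizes expected payoff against the mix.
High: (1/2)·1 + (1/2)·11 = 6
Medium: (1/2)·13 + (1/2)·12 = 25/2
Low: (1/2)·11 + (1/2)·7 = 9
Highest expected payoff is 25/2, from Medium.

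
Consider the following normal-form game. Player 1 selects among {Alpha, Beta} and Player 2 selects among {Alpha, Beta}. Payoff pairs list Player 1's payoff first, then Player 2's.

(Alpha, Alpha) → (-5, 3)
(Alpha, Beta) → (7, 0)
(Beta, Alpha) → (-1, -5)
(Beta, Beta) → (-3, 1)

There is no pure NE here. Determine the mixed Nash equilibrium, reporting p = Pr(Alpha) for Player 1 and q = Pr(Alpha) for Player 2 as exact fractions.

In a mixed NE each player is indifferent between their pure strategies, so the opponent's mix sets the indifference.
Player 2 indifferent between Alpha and Beta: p·3 + (1−p)·(-5) = p·0 + (1−p)·1 ⟹ (-5) + 8p = 1 + (-1)p ⟹ p = 2/3.
Player 1 indifferent between Alpha and Beta: q·(-5) + (1−q)·7 = q·(-1) + (1−q)·(-3) ⟹ 7 + (-12)q = (-3) + 2q ⟹ q = 5/7.

p = 2/3, q = 5/7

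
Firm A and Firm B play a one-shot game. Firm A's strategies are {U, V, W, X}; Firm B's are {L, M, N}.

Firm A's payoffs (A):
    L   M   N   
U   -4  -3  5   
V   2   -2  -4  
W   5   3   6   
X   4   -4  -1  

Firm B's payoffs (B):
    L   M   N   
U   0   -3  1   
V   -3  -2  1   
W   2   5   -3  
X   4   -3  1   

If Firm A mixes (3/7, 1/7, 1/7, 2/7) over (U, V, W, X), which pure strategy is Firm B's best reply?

Compute Firm B's expected payoff from each pure strategy against the given mix.
L: (3/7)·0 + (1/7)·(-3) + (1/7)·2 + (2/7)·4 = 1
M: (3/7)·(-3) + (1/7)·(-2) + (1/7)·5 + (2/7)·(-3) = -12/7
N: (3/7)·1 + (1/7)·1 + (1/7)·(-3) + (2/7)·1 = 3/7
Highest expected payoff is 1, from L.

L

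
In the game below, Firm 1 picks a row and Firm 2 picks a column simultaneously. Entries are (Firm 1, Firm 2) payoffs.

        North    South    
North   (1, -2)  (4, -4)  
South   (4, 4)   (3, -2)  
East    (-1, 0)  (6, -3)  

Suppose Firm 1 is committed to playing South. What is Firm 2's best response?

With Firm 1 fixed at South, Firm 2's payoffs are: North → 4, South → -2.
The maximum is 4, achieved by North.

North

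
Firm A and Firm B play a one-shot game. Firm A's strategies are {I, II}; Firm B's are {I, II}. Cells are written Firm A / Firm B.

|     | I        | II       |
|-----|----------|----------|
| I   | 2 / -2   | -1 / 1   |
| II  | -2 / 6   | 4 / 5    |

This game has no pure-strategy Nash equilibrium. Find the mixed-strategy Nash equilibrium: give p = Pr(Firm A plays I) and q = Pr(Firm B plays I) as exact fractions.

p = 1/4, q = 5/9

In a mixed NE each player is indifferent between their pure strategies, so the opponent's mix sets the indifference.
Firm B indifferent between I and II: p·(-2) + (1−p)·6 = p·1 + (1−p)·5 ⟹ 6 + (-8)p = 5 + (-4)p ⟹ p = 1/4.
Firm A indifferent between I and II: q·2 + (1−q)·(-1) = q·(-2) + (1−q)·4 ⟹ (-1) + 3q = 4 + (-6)q ⟹ q = 5/9.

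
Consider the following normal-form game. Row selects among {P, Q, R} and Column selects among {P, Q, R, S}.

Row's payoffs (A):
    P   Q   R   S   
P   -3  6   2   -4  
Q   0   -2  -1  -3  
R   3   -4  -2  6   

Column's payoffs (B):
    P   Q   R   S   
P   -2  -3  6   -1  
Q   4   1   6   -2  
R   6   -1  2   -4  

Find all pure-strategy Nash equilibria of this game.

(P, R) and (R, P)

Check mutual best responses: a cell is a NE iff neither player can gain by unilaterally deviating.
Row's best responses — vs P: R (payoff 3); vs Q: P (payoff 6); vs R: P (payoff 2); vs S: R (payoff 6).
Column's best responses — vs P: R (payoff 6); vs Q: R (payoff 6); vs R: P (payoff 6).
Mutual best responses occur at (P, R) and (R, P); at each, neither player gains by switching.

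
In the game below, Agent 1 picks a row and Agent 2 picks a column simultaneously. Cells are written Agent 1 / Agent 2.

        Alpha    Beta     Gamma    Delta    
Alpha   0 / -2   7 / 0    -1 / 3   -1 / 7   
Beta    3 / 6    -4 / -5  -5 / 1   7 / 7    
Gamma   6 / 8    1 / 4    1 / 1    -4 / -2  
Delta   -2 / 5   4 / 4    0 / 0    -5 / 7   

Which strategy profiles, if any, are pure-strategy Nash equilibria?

(Beta, Delta) and (Gamma, Alpha)

Check mutual best responses: a cell is a NE iff neither player can gain by unilaterally deviating.
Agent 1's best responses — vs Alpha: Gamma (payoff 6); vs Beta: Alpha (payoff 7); vs Gamma: Gamma (payoff 1); vs Delta: Beta (payoff 7).
Agent 2's best responses — vs Alpha: Delta (payoff 7); vs Beta: Delta (payoff 7); vs Gamma: Alpha (payoff 8); vs Delta: Delta (payoff 7).
Mutual best responses occur at (Beta, Delta) and (Gamma, Alpha); at each, neither player gains by switching.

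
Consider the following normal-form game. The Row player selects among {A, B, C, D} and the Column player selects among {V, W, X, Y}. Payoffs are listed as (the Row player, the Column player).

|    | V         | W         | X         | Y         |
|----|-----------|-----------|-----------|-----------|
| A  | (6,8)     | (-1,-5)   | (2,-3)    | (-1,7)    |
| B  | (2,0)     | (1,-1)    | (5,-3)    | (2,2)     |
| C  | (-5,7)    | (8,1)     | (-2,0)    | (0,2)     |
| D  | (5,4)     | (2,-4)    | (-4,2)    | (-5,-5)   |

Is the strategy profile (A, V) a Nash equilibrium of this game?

Holding the Column player at V: the Row player gets 6 from A, versus 2 from B, -5 from C, 5 from D. No profitable deviation for the Row player.
Holding the Row player at A: the Column player gets 8 from V, versus -5 from W, -3 from X, 7 from Y. No profitable deviation for the Column player either.

Yes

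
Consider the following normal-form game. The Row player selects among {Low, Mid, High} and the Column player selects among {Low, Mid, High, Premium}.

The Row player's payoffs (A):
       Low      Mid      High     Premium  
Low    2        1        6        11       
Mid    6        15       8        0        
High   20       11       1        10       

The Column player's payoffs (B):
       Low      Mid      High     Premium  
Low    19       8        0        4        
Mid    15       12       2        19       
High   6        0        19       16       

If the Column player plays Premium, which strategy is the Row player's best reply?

Low

With the Column player fixed at Premium, the Row player's payoffs are: Low → 11, Mid → 0, High → 10.
The maximum is 11, achieved by Low.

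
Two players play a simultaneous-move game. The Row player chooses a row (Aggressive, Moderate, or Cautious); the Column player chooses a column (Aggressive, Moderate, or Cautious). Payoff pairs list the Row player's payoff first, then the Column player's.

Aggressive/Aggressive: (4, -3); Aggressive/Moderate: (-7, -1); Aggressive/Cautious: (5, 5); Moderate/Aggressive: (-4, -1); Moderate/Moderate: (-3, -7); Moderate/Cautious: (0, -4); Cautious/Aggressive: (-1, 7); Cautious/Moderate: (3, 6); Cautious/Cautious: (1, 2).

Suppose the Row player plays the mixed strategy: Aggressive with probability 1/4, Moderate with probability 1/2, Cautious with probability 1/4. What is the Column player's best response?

Compute the Column player's expected payoff from each pure strategy against the given mix.
Aggressive: (1/4)·(-3) + (1/2)·(-1) + (1/4)·7 = 1/2
Moderate: (1/4)·(-1) + (1/2)·(-7) + (1/4)·6 = -9/4
Cautious: (1/4)·5 + (1/2)·(-4) + (1/4)·2 = -1/4
Highest expected payoff is 1/2, from Aggressive.

Aggressive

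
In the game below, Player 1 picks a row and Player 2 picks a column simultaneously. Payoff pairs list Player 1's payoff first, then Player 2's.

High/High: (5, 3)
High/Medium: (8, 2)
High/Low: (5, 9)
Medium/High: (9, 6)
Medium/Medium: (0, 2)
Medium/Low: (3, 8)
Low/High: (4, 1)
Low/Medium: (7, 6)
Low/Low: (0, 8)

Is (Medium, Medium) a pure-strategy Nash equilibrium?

No

Holding Player 2 at Medium: Player 1 gets 0 from Medium but could get 8 by switching to High. Player 1 has a profitable deviation.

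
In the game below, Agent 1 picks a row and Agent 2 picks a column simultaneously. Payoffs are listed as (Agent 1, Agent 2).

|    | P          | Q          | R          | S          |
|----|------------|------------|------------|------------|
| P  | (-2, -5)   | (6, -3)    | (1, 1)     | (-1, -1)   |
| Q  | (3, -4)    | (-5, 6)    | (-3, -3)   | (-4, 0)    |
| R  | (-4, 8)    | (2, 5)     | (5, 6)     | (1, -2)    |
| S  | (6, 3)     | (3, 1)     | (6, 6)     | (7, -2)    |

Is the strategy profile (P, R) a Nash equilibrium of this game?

Holding Agent 2 at R: Agent 1 gets 1 from P but could get 6 by switching to S. Agent 1 has a profitable deviation.

No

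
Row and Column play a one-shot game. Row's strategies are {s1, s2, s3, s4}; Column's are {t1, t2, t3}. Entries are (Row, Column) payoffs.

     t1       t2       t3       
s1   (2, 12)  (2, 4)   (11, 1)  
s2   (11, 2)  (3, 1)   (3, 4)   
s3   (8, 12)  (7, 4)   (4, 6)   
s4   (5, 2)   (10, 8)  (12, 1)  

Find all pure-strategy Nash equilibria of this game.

(s4, t2)

Find each player's best response to every opponent strategy; NE are the intersections.
Row's best responses — vs t1: s2 (payoff 11); vs t2: s4 (payoff 10); vs t3: s4 (payoff 12).
Column's best responses — vs s1: t1 (payoff 12); vs s2: t3 (payoff 4); vs s3: t1 (payoff 12); vs s4: t2 (payoff 8).
The only mutual best response is (s4, t2); neither player gains by switching there.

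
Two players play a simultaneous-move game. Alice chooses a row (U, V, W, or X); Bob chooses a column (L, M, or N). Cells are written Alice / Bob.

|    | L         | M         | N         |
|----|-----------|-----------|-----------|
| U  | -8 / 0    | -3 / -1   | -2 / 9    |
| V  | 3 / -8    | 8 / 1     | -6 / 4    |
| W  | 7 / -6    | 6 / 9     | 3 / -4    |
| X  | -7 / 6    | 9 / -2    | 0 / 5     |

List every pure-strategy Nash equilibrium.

None

Check mutual best responses: a cell is a NE iff neither player can gain by unilaterally deviating.
Alice's best responses — vs L: W (payoff 7); vs M: X (payoff 9); vs N: W (payoff 3).
Bob's best responses — vs U: N (payoff 9); vs V: N (payoff 4); vs W: M (payoff 9); vs X: L (payoff 6).
No cell has both players best-responding. For instance, Alice's best reply to M is X, but against X Bob prefers L over M.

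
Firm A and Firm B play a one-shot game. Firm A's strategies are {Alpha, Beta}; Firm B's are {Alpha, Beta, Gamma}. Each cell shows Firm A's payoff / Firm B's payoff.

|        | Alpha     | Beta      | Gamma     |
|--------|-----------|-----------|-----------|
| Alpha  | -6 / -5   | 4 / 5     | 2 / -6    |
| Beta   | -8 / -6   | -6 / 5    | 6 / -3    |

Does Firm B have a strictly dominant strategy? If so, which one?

A strategy is strictly dominant if it gives Firm B a strictly higher payoff than every other strategy, against every choice by the opponent.
Beta strictly dominates: vs Alpha: 5 > each of {-5, -6}; vs Beta: 5 > each of {-6, -3}.

Beta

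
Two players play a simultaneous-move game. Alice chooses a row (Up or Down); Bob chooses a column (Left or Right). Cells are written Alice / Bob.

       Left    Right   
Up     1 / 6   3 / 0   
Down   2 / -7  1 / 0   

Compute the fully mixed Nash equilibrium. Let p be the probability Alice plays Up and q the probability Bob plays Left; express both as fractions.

p = 7/13, q = 2/3

In a mixed NE each player is indifferent between their pure strategies, so the opponent's mix sets the indifference.
Bob indifferent between Left and Right: p·6 + (1−p)·(-7) = p·0 + (1−p)·0 ⟹ (-7) + 13p = 0 + 0p ⟹ p = 7/13.
Alice indifferent between Up and Down: q·1 + (1−q)·3 = q·2 + (1−q)·1 ⟹ 3 + (-2)q = 1 + 1q ⟹ q = 2/3.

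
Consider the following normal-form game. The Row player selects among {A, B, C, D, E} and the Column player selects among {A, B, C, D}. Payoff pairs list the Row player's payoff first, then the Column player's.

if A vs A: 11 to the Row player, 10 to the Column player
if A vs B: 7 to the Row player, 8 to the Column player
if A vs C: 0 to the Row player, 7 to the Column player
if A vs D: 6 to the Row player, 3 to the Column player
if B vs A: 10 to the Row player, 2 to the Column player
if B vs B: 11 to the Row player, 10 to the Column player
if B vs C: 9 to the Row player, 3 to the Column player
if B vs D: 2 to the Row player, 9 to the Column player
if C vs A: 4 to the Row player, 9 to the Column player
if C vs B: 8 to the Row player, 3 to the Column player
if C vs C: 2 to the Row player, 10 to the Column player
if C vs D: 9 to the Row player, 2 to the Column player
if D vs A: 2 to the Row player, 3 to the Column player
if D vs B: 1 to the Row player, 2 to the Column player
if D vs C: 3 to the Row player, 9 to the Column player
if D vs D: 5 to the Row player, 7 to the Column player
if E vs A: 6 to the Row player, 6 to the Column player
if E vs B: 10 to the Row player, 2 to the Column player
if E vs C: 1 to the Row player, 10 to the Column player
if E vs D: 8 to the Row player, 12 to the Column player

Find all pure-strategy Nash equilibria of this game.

(A, A) and (B, B)

A profile is a Nash equilibrium when each player is best-responding to the other.
The Row player's best responses — vs A: A (payoff 11); vs B: B (payoff 11); vs C: B (payoff 9); vs D: C (payoff 9).
The Column player's best responses — vs A: A (payoff 10); vs B: B (payoff 10); vs C: C (payoff 10); vs D: C (payoff 9); vs E: D (payoff 12).
Mutual best responses occur at (A, A) and (B, B); at each, neither player gains by switching.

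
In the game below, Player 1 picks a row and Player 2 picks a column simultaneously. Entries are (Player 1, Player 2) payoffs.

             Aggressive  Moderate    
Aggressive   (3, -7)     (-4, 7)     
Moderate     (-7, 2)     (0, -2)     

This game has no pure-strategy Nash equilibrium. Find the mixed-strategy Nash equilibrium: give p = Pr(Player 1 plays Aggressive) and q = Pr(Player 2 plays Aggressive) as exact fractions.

p = 2/9, q = 2/7

In a mixed NE each player is indifferent between their pure strategies, so the opponent's mix sets the indifference.
Player 2 indifferent between Aggressive and Moderate: p·(-7) + (1−p)·2 = p·7 + (1−p)·(-2) ⟹ 2 + (-9)p = (-2) + 9p ⟹ p = 2/9.
Player 1 indifferent between Aggressive and Moderate: q·3 + (1−q)·(-4) = q·(-7) + (1−q)·0 ⟹ (-4) + 7q = 0 + (-7)q ⟹ q = 2/7.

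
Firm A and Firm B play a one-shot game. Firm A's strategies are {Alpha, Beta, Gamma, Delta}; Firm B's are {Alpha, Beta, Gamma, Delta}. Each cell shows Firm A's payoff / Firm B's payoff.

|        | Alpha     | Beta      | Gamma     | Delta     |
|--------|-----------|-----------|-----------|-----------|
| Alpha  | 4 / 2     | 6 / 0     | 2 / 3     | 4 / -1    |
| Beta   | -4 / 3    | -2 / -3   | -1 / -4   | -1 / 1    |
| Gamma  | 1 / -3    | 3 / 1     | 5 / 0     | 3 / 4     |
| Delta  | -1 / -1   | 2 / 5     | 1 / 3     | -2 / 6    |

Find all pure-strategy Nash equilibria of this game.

Find each player's best response to every opponent strategy; NE are the intersections.
Firm A's best responses — vs Alpha: Alpha (payoff 4); vs Beta: Alpha (payoff 6); vs Gamma: Gamma (payoff 5); vs Delta: Alpha (payoff 4).
Firm B's best responses — vs Alpha: Gamma (payoff 3); vs Beta: Alpha (payoff 3); vs Gamma: Delta (payoff 4); vs Delta: Delta (payoff 6).
No cell has both players best-responding. For instance, Firm A's best reply to Gamma is Gamma, but against Gamma Firm B prefers Delta over Gamma.

No pure-strategy Nash equilibrium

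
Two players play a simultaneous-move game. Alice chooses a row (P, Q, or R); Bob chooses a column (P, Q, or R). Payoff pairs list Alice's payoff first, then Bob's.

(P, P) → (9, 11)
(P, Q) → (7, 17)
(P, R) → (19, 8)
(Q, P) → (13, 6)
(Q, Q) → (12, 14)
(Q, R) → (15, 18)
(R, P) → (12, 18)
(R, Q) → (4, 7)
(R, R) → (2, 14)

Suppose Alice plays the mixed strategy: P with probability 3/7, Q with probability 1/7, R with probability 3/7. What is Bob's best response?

Bob's best reply maximizes expected payoff against the mix.
P: (3/7)·11 + (1/7)·6 + (3/7)·18 = 93/7
Q: (3/7)·17 + (1/7)·14 + (3/7)·7 = 86/7
R: (3/7)·8 + (1/7)·18 + (3/7)·14 = 12
Highest expected payoff is 93/7, from P.

P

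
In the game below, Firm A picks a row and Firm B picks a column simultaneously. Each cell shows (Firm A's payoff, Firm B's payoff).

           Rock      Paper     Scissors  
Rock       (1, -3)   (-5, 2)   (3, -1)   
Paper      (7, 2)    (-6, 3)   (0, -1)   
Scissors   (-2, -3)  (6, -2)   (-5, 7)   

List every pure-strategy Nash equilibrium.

None

Check mutual best responses: a cell is a NE iff neither player can gain by unilaterally deviating.
Firm A's best responses — vs Rock: Paper (payoff 7); vs Paper: Scissors (payoff 6); vs Scissors: Rock (payoff 3).
Firm B's best responses — vs Rock: Paper (payoff 2); vs Paper: Paper (payoff 3); vs Scissors: Scissors (payoff 7).
No cell has both players best-responding. For instance, Firm A's best reply to Scissors is Rock, but against Rock Firm B prefers Paper over Scissors.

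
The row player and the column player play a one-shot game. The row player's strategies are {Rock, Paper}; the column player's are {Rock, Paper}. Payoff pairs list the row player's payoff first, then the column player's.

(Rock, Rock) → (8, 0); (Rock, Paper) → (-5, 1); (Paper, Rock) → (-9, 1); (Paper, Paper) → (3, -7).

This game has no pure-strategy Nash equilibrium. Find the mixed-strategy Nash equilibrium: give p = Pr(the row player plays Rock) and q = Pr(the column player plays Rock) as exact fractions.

Each player's mixing probability is pinned down by making the *other* player indifferent.
The column player indifferent between Rock and Paper: p·0 + (1−p)·1 = p·1 + (1−p)·(-7) ⟹ 1 + (-1)p = (-7) + 8p ⟹ p = 8/9.
The row player indifferent between Rock and Paper: q·8 + (1−q)·(-5) = q·(-9) + (1−q)·3 ⟹ (-5) + 13q = 3 + (-12)q ⟹ q = 8/25.

p = 8/9, q = 8/25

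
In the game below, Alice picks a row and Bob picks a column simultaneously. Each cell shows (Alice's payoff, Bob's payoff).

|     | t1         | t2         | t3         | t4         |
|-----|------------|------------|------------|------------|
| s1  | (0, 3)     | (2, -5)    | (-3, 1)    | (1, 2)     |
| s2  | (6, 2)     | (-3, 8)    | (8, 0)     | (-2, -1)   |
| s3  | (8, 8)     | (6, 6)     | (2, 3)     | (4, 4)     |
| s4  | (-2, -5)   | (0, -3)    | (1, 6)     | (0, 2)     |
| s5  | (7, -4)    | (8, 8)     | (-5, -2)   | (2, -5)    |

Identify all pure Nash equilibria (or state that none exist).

Check mutual best responses: a cell is a NE iff neither player can gain by unilaterally deviating.
Alice's best responses — vs t1: s3 (payoff 8); vs t2: s5 (payoff 8); vs t3: s2 (payoff 8); vs t4: s3 (payoff 4).
Bob's best responses — vs s1: t1 (payoff 3); vs s2: t2 (payoff 8); vs s3: t1 (payoff 8); vs s4: t3 (payoff 6); vs s5: t2 (payoff 8).
Mutual best responses occur at (s3, t1) and (s5, t2); at each, neither player gains by switching.

(s3, t1) and (s5, t2)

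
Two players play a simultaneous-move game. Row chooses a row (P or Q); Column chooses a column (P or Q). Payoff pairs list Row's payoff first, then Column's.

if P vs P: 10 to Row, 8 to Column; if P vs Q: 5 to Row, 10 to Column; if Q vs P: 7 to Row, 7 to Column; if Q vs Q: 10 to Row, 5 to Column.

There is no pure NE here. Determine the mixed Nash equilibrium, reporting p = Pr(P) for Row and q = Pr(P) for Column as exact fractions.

In a mixed NE each player is indifferent between their pure strategies, so the opponent's mix sets the indifference.
Column indifferent between P and Q: p·8 + (1−p)·7 = p·10 + (1−p)·5 ⟹ 7 + 1p = 5 + 5p ⟹ p = 1/2.
Row indifferent between P and Q: q·10 + (1−q)·5 = q·7 + (1−q)·10 ⟹ 5 + 5q = 10 + (-3)q ⟹ q = 5/8.

p = 1/2, q = 5/8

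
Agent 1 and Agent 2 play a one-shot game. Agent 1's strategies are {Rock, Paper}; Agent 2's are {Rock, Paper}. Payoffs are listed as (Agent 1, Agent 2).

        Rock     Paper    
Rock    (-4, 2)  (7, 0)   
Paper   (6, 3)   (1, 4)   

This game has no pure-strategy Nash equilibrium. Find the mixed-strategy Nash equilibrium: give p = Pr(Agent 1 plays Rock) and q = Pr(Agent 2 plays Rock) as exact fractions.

In a mixed NE each player is indifferent between their pure strategies, so the opponent's mix sets the indifference.
Agent 2 indifferent between Rock and Paper: p·2 + (1−p)·3 = p·0 + (1−p)·4 ⟹ 3 + (-1)p = 4 + (-4)p ⟹ p = 1/3.
Agent 1 indifferent between Rock and Paper: q·(-4) + (1−q)·7 = q·6 + (1−q)·1 ⟹ 7 + (-11)q = 1 + 5q ⟹ q = 3/8.

p = 1/3, q = 3/8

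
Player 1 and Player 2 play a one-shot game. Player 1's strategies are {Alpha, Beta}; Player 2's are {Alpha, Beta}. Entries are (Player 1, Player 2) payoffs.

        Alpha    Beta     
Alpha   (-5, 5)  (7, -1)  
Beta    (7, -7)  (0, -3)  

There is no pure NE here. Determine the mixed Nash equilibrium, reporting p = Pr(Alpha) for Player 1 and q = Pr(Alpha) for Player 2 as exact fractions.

Each player's mixing probability is pinned down by making the *other* player indifferent.
Player 2 indifferent between Alpha and Beta: p·5 + (1−p)·(-7) = p·(-1) + (1−p)·(-3) ⟹ (-7) + 12p = (-3) + 2p ⟹ p = 2/5.
Player 1 indifferent between Alpha and Beta: q·(-5) + (1−q)·7 = q·7 + (1−q)·0 ⟹ 7 + (-12)q = 0 + 7q ⟹ q = 7/19.

p = 2/5, q = 7/19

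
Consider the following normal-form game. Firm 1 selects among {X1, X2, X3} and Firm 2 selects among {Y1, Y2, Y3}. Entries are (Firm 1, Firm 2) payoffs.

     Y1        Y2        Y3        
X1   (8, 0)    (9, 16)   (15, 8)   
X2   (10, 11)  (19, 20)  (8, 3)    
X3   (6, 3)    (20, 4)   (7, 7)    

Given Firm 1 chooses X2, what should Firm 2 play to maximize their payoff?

Y2

With Firm 1 fixed at X2, Firm 2's payoffs are: Y1 → 11, Y2 → 20, Y3 → 3.
The maximum is 20, achieved by Y2.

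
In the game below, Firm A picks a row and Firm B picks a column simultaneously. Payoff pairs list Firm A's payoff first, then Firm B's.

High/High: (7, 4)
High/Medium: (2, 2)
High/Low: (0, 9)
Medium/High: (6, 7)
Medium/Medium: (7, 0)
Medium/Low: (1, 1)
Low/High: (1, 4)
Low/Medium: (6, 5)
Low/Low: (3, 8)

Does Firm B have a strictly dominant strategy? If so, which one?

No strictly dominant strategy

Check whether one of Firm B's strategies beats all alternatives regardless of what the opponent does.
High is not dominant: against High, Low gives 9 > 4.
Medium is not dominant: against High, High gives 4 > 2.
Low is not dominant: against Medium, High gives 7 > 1.
No single strategy is best against every opponent action.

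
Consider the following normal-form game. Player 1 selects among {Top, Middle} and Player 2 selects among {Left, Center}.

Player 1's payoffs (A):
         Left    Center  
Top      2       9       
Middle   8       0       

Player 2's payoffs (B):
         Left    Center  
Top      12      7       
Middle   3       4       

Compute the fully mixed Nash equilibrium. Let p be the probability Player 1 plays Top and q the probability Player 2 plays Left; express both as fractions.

Each player's mixing probability is pinned down by making the *other* player indifferent.
Player 2 indifferent between Left and Center: p·12 + (1−p)·3 = p·7 + (1−p)·4 ⟹ 3 + 9p = 4 + 3p ⟹ p = 1/6.
Player 1 indifferent between Top and Middle: q·2 + (1−q)·9 = q·8 + (1−q)·0 ⟹ 9 + (-7)q = 0 + 8q ⟹ q = 3/5.

p = 1/6, q = 3/5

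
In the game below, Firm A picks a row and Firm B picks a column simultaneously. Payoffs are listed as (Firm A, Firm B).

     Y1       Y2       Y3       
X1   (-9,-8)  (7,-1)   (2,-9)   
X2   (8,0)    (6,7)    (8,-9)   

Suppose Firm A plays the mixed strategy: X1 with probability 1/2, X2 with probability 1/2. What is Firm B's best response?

Y2

Firm B's best reply maximizes expected payoff against the mix.
Y1: (1/2)·(-8) + (1/2)·0 = -4
Y2: (1/2)·(-1) + (1/2)·7 = 3
Y3: (1/2)·(-9) + (1/2)·(-9) = -9
Highest expected payoff is 3, from Y2.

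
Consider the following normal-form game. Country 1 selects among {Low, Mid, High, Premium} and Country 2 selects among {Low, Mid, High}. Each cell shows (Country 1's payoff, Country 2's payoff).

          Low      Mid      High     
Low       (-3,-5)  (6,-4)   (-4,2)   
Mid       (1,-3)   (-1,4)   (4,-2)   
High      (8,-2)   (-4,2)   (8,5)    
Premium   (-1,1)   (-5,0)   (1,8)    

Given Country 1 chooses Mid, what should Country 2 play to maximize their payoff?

Mid

With Country 1 fixed at Mid, Country 2's payoffs are: Low → -3, Mid → 4, High → -2.
The maximum is 4, achieved by Mid.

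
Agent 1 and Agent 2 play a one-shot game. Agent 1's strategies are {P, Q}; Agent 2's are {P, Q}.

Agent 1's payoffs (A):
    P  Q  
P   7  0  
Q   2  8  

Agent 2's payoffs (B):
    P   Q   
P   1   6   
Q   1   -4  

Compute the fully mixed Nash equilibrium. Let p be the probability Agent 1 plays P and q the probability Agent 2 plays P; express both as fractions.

In a mixed NE each player is indifferent between their pure strategies, so the opponent's mix sets the indifference.
Agent 2 indifferent between P and Q: p·1 + (1−p)·1 = p·6 + (1−p)·(-4) ⟹ 1 + 0p = (-4) + 10p ⟹ p = 1/2.
Agent 1 indifferent between P and Q: q·7 + (1−q)·0 = q·2 + (1−q)·8 ⟹ 0 + 7q = 8 + (-6)q ⟹ q = 8/13.

p = 1/2, q = 8/13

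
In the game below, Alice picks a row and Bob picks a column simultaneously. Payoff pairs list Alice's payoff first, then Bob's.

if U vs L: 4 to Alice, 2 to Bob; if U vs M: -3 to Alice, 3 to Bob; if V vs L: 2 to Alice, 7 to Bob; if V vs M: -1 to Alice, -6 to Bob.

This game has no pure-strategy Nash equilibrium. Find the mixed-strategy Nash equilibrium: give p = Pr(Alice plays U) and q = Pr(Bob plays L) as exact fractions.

p = 13/14, q = 1/2

In a mixed NE each player is indifferent between their pure strategies, so the opponent's mix sets the indifference.
Bob indifferent between L and M: p·2 + (1−p)·7 = p·3 + (1−p)·(-6) ⟹ 7 + (-5)p = (-6) + 9p ⟹ p = 13/14.
Alice indifferent between U and V: q·4 + (1−q)·(-3) = q·2 + (1−q)·(-1) ⟹ (-3) + 7q = (-1) + 3q ⟹ q = 1/2.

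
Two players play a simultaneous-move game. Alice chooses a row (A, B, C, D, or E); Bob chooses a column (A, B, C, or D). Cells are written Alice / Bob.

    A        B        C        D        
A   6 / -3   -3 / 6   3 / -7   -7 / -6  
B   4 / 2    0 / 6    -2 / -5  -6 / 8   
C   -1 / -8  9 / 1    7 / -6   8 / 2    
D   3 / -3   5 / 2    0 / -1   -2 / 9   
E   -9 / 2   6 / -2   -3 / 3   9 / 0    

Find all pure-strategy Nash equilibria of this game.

Check mutual best responses: a cell is a NE iff neither player can gain by unilaterally deviating.
Alice's best responses — vs A: A (payoff 6); vs B: C (payoff 9); vs C: C (payoff 7); vs D: E (payoff 9).
Bob's best responses — vs A: B (payoff 6); vs B: D (payoff 8); vs C: D (payoff 2); vs D: D (payoff 9); vs E: C (payoff 3).
No cell has both players best-responding. For instance, Alice's best reply to B is C, but against C Bob prefers D over B.

No pure-strategy Nash equilibrium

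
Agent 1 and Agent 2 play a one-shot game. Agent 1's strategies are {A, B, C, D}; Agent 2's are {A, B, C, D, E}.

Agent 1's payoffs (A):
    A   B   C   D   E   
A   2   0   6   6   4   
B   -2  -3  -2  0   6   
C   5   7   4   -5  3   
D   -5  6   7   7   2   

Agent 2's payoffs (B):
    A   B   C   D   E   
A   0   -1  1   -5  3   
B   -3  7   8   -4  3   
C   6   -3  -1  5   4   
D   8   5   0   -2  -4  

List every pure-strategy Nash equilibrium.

(C, A)

A profile is a Nash equilibrium when each player is best-responding to the other.
Agent 1's best responses — vs A: C (payoff 5); vs B: C (payoff 7); vs C: D (payoff 7); vs D: D (payoff 7); vs E: B (payoff 6).
Agent 2's best responses — vs A: E (payoff 3); vs B: C (payoff 8); vs C: A (payoff 6); vs D: A (payoff 8).
The only mutual best response is (C, A); neither player gains by switching there.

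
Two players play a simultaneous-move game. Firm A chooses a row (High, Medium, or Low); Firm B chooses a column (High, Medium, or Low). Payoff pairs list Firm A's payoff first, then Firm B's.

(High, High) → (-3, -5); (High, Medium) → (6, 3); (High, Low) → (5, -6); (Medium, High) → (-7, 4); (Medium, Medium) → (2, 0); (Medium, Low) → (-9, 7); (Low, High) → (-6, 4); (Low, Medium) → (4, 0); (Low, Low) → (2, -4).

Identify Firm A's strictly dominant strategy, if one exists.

Check whether one of Firm A's strategies beats all alternatives regardless of what the opponent does.
High strictly dominates: vs High: -3 > each of {-7, -6}; vs Medium: 6 > each of {2, 4}; vs Low: 5 > each of {-9, 2}.

High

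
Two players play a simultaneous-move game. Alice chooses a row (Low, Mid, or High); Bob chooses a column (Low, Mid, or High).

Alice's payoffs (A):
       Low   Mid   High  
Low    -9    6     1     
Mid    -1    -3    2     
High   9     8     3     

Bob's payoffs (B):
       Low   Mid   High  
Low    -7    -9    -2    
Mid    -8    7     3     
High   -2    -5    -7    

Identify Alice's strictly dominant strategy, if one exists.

Check whether one of Alice's strategies beats all alternatives regardless of what the opponent does.
High strictly dominates: vs Low: 9 > each of {-9, -1}; vs Mid: 8 > each of {6, -3}; vs High: 3 > each of {1, 2}.

High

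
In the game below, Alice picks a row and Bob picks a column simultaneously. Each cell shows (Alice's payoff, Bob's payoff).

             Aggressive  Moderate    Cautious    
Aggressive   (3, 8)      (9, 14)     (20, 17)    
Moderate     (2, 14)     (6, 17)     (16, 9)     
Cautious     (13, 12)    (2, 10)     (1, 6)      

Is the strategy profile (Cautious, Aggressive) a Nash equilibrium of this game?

Yes

Holding Bob at Aggressive: Alice gets 13 from Cautious, versus 3 from Aggressive, 2 from Moderate. No profitable deviation for Alice.
Holding Alice at Cautious: Bob gets 12 from Aggressive, versus 10 from Moderate, 6 from Cautious. No profitable deviation for Bob either.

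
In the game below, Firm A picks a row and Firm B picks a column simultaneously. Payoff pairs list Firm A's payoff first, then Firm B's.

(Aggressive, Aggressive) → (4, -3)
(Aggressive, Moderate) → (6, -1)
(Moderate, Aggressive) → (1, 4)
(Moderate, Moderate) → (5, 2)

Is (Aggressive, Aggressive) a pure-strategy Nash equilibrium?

Holding Firm B at Aggressive: Firm A gets 4 from Aggressive, versus 1 from Moderate. No profitable deviation for Firm A.
Holding Firm A at Aggressive: Firm B gets -3 from Aggressive but could get -1 by switching to Moderate. Firm B has a profitable deviation.

No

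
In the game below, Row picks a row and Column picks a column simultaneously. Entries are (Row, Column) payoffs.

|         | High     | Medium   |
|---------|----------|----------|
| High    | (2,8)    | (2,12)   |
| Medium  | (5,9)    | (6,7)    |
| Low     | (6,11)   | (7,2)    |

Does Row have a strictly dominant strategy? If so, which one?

Low

A strategy is strictly dominant if it gives Row a strictly higher payoff than every other strategy, against every choice by the opponent.
Low strictly dominates: vs High: 6 > each of {2, 5}; vs Medium: 7 > each of {2, 6}.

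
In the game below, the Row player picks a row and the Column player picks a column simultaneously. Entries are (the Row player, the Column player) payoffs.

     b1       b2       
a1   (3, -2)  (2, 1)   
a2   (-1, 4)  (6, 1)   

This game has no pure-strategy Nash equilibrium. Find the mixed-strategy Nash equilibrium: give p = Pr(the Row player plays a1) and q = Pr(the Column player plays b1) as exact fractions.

Each player's mixing probability is pinned down by making the *other* player indifferent.
The Column player indifferent between b1 and b2: p·(-2) + (1−p)·4 = p·1 + (1−p)·1 ⟹ 4 + (-6)p = 1 + 0p ⟹ p = 1/2.
The Row player indifferent between a1 and a2: q·3 + (1−q)·2 = q·(-1) + (1−q)·6 ⟹ 2 + 1q = 6 + (-7)q ⟹ q = 1/2.

p = 1/2, q = 1/2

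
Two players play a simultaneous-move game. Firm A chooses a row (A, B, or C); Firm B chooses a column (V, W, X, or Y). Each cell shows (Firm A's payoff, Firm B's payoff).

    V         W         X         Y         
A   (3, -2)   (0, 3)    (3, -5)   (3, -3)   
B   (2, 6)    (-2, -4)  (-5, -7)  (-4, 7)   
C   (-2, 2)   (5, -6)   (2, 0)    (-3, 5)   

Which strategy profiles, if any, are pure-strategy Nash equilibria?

Check mutual best responses: a cell is a NE iff neither player can gain by unilaterally deviating.
Firm A's best responses — vs V: A (payoff 3); vs W: C (payoff 5); vs X: A (payoff 3); vs Y: A (payoff 3).
Firm B's best responses — vs A: W (payoff 3); vs B: Y (payoff 7); vs C: Y (payoff 5).
No cell has both players best-responding. For instance, Firm A's best reply to W is C, but against C Firm B prefers Y over W.

No pure-strategy Nash equilibrium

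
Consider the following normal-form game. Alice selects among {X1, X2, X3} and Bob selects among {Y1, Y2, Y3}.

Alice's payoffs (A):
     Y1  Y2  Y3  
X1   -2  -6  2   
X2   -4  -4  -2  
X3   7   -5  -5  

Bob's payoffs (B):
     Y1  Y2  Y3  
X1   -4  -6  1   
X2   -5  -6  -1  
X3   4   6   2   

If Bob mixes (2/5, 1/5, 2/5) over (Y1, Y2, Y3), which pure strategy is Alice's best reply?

Alice's best reply maximizes expected payoff against the mix.
X1: (2/5)·(-2) + (1/5)·(-6) + (2/5)·2 = -6/5
X2: (2/5)·(-4) + (1/5)·(-4) + (2/5)·(-2) = -16/5
X3: (2/5)·7 + (1/5)·(-5) + (2/5)·(-5) = -1/5
Highest expected payoff is -1/5, from X3.

X3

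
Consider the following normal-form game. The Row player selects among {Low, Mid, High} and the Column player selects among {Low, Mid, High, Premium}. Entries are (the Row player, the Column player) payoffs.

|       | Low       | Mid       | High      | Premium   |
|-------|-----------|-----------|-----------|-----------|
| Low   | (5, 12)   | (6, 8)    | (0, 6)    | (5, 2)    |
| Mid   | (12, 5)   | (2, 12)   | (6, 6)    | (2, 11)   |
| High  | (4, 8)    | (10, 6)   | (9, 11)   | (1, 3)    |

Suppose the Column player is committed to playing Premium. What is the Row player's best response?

With the Column player fixed at Premium, the Row player's payoffs are: Low → 5, Mid → 2, High → 1.
The maximum is 5, achieved by Low.

Low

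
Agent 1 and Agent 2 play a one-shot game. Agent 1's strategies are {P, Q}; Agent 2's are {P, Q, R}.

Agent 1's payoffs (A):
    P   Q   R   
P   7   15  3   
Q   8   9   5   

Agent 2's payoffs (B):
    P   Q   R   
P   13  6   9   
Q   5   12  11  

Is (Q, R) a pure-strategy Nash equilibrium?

No

Holding Agent 2 at R: Agent 1 gets 5 from Q, versus 3 from P. No profitable deviation for Agent 1.
Holding Agent 1 at Q: Agent 2 gets 11 from R but could get 12 by switching to Q. Agent 2 has a profitable deviation.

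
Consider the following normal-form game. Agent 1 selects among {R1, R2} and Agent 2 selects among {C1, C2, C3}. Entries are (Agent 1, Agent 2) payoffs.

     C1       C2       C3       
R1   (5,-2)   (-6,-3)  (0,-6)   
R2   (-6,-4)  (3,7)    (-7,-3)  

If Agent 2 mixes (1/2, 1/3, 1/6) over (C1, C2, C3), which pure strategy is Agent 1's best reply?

R1

Agent 1's best reply maximizes expected payoff against the mix.
R1: (1/2)·5 + (1/3)·(-6) + (1/6)·0 = 1/2
R2: (1/2)·(-6) + (1/3)·3 + (1/6)·(-7) = -19/6
Highest expected payoff is 1/2, from R1.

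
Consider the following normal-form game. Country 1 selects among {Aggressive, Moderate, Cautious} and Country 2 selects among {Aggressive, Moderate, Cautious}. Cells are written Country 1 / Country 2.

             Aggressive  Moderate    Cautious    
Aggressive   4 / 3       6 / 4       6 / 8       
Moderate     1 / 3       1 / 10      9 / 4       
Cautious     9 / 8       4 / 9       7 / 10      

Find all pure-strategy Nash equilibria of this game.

Find each player's best response to every opponent strategy; NE are the intersections.
Country 1's best responses — vs Aggressive: Cautious (payoff 9); vs Moderate: Aggressive (payoff 6); vs Cautious: Moderate (payoff 9).
Country 2's best responses — vs Aggressive: Cautious (payoff 8); vs Moderate: Moderate (payoff 10); vs Cautious: Cautious (payoff 10).
No cell has both players best-responding. For instance, Country 1's best reply to Aggressive is Cautious, but against Cautious Country 2 prefers Cautious over Aggressive.

None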